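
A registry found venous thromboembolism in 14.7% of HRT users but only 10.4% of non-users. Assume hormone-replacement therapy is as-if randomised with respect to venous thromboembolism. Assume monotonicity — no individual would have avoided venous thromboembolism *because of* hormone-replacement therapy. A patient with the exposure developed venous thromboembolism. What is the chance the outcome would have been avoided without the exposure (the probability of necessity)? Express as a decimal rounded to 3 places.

p₁ = 0.147, p₀ = 0.104.
Under exogeneity and monotonicity, PN = (p₁ − p₀) / p₁.
PN = (0.147 − 0.104) / 0.147 = 0.043 / 0.147 ≈ 0.2925

PN ≈ 0.293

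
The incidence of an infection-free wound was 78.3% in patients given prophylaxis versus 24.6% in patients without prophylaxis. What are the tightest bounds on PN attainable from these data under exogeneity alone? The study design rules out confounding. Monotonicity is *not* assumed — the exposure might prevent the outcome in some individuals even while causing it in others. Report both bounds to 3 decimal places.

0.686 ≤ PN ≤ 0.963

p₁ = 0.783, p₀ = 0.246.
Under exogeneity alone the bounds on PN are max{0,(p₁−p₀)/p₁} ≤ PN ≤ min{1,(1−p₀)/p₁}.
  lower = (p₁ − p₀)/p₁ = 0.537 / 0.783 ≈ 0.6858
  upper = min{1, (1 − p₀)/p₁} = 0.754 / 0.783 ≈ 0.9630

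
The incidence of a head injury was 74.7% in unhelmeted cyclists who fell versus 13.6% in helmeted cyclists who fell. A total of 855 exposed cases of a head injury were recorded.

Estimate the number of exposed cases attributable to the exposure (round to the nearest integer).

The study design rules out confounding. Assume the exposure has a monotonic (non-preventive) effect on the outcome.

about 699 cases

p₁ = 0.747, p₀ = 0.136.
PN = (p₁ − p₀)/p₁ = (0.747 − 0.136) / 0.747 ≈ 0.81794.
Attributable cases ≈ PN × (exposed cases) = 0.81794 × 855 ≈ 699.34.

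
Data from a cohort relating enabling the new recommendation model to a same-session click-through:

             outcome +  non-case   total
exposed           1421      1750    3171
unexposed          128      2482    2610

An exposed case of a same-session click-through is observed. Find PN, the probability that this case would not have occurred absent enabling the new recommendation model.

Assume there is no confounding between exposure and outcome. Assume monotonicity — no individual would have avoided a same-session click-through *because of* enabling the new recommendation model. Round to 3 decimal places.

p₁ = P(outcome | exposed) = 1421/3171 = 0.44812
p₀ = P(outcome | unexposed) = 128/2610 = 0.049042
Under exogeneity and monotonicity, PN = (p₁ − p₀) / p₁.
PN = (0.44812 − 0.049042) / 0.44812 = 0.39908 / 0.44812 ≈ 0.8906

PN ≈ 0.891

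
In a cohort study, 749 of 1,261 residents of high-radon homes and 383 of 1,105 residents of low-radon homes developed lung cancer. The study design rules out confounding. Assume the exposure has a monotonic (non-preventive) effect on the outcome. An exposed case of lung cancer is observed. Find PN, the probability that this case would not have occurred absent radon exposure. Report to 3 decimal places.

p₁ = P(outcome | exposed) = 749/1261 = 0.59397
p₀ = P(outcome | unexposed) = 383/1105 = 0.34661
Under exogeneity and monotonicity, PN = (p₁ − p₀) / p₁.
PN = (0.59397 − 0.34661) / 0.59397 = 0.24737 / 0.59397 ≈ 0.4165

PN ≈ 0.416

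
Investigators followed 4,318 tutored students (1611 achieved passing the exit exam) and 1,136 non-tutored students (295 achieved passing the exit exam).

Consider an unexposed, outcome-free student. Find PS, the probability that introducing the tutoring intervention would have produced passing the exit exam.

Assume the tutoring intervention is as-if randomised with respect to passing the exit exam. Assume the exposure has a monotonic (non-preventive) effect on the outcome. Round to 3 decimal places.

p₁ = P(outcome | exposed) = 1611/4318 = 0.37309
p₀ = P(outcome | unexposed) = 295/1136 = 0.25968
Under exogeneity and monotonicity, PS = (p₁ − p₀) / (1 − p₀).
PS = (0.37309 − 0.25968) / (1 − 0.25968) = 0.11341 / 0.74032 ≈ 0.1532

PS ≈ 0.153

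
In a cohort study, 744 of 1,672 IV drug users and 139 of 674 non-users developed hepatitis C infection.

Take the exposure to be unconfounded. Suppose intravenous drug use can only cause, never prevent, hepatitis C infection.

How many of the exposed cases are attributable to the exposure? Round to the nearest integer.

about 399 cases

p₁ = P(outcome | exposed) = 744/1672 = 0.44498
p₀ = P(outcome | unexposed) = 139/674 = 0.20623
PN = (p₁ − p₀)/p₁ = (0.44498 − 0.20623) / 0.44498 ≈ 0.53653.
Attributable cases ≈ PN × (exposed cases) = 0.53653 × 744 ≈ 399.18.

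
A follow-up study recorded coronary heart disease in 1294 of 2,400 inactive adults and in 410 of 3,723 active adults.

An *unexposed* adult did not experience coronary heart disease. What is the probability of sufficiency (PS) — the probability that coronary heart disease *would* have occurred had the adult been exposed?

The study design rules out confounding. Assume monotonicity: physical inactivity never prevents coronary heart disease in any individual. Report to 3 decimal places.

p₁ = P(outcome | exposed) = 1294/2400 = 0.53917
p₀ = P(outcome | unexposed) = 410/3723 = 0.11013
Under exogeneity and monotonicity, PS = (p₁ − p₀) / (1 − p₀).
PS = (0.53917 − 0.11013) / (1 − 0.11013) = 0.42904 / 0.88987 ≈ 0.4821

PS ≈ 0.482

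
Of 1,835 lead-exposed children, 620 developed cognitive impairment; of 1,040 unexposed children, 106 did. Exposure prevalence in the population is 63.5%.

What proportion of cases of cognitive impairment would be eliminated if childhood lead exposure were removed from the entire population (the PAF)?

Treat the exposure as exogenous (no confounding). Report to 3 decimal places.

PAF ≈ 0.595

p₁ = P(outcome | exposed) = 620/1835 = 0.33787
p₀ = P(outcome | unexposed) = 106/1040 = 0.10192
Overall risk P(Y=1) = π·p₁ + (1−π)·p₀ = 0.635×0.33787 + 0.365×0.10192 = 0.25175.
Under exogeneity, PAF = [P(Y=1) − p₀] / P(Y=1).
PAF = (0.25175 − 0.10192) / 0.25175 ≈ 0.5951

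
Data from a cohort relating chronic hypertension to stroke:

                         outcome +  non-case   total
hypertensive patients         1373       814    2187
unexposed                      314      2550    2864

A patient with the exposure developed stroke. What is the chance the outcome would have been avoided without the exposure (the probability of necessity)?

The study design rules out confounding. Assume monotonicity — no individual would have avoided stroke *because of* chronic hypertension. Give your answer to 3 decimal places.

PN ≈ 0.825

p₁ = P(outcome | exposed) = 1373/2187 = 0.6278
p₀ = P(outcome | unexposed) = 314/2864 = 0.10964
Under exogeneity and monotonicity, PN = (p₁ − p₀)/p₁.
PN = (0.6278 − 0.10964) / 0.6278 ≈ 0.8254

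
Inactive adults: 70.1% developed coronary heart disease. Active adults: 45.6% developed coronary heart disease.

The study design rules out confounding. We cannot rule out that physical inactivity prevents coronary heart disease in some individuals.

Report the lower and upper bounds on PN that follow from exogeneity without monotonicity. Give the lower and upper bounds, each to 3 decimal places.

p₁ = 0.701, p₀ = 0.456.
Under exogeneity alone the bounds on PN are max{0,(p₁−p₀)/p₁} ≤ PN ≤ min{1,(1−p₀)/p₁}.
  lower = (p₁ − p₀)/p₁ = 0.245 / 0.701 ≈ 0.3495
  upper = min{1, (1 − p₀)/p₁} = 0.544 / 0.701 ≈ 0.7760

0.350 ≤ PN ≤ 0.776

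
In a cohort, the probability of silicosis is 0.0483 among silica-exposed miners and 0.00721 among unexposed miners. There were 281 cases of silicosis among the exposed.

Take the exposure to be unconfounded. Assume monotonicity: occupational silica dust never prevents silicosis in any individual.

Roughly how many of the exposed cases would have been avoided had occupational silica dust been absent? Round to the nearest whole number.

Let p₁ = 0.0483, p₀ = 0.00721.
PN = (p₁ − p₀)/p₁ = (0.0483 − 0.00721) / 0.0483 ≈ 0.85072.
Attributable cases ≈ PN × (exposed cases) = 0.85072 × 281 ≈ 239.05.

about 239 cases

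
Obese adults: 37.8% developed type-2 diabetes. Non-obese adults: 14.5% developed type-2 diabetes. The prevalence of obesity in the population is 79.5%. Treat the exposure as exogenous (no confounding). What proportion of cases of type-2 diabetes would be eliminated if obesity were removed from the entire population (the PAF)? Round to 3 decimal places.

p₁ = 0.378, p₀ = 0.145.
Overall risk P(Y=1) = π·p₁ + (1−π)·p₀ = 0.795×0.378 + 0.205×0.145 = 0.33024.
Under exogeneity, PAF = [P(Y=1) − p₀] / P(Y=1).
PAF = (0.33024 − 0.145) / 0.33024 ≈ 0.5609

PAF ≈ 0.561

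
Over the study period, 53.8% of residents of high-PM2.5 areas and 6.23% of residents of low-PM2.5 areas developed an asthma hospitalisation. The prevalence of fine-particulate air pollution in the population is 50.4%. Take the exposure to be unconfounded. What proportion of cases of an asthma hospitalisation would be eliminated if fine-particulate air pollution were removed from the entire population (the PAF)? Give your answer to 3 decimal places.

PAF ≈ 0.794

p₁ = 0.538, p₀ = 0.0623.
Overall risk P(Y=1) = π·p₁ + (1−π)·p₀ = 0.504×0.538 + 0.496×0.0623 = 0.30205.
Under exogeneity, PAF = [P(Y=1) − p₀] / P(Y=1).
PAF = (0.30205 − 0.0623) / 0.30205 ≈ 0.7937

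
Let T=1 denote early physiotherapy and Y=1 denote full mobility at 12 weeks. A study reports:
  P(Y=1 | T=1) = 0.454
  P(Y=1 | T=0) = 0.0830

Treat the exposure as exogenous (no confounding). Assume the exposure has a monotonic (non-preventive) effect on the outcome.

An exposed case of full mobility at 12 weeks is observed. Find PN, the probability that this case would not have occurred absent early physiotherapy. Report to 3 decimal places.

PN ≈ 0.817

Let p₁ = 0.454, p₀ = 0.083.
Under exogeneity and monotonicity, PN = (p₁ − p₀) / p₁.
PN = (0.454 − 0.083) / 0.454 = 0.371 / 0.454 ≈ 0.8172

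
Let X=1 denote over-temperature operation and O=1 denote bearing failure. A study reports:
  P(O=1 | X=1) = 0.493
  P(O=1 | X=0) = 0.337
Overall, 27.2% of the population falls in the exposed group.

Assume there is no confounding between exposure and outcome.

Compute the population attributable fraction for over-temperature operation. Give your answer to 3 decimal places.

Let p₁ = 0.493, p₀ = 0.337.
Overall risk P(Y=1) = π·p₁ + (1−π)·p₀ = 0.272×0.493 + 0.728×0.337 = 0.37943.
Under exogeneity, PAF = [P(Y=1) − p₀] / P(Y=1).
PAF = (0.37943 − 0.337) / 0.37943 ≈ 0.1118

PAF ≈ 0.112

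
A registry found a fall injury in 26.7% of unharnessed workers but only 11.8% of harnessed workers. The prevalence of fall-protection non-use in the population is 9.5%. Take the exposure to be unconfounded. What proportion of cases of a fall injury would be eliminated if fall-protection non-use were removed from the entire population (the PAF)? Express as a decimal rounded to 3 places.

p₁ = 0.267, p₀ = 0.118.
Overall risk P(Y=1) = π·p₁ + (1−π)·p₀ = 0.095×0.267 + 0.905×0.118 = 0.13216.
Under exogeneity, PAF = [P(Y=1) − p₀] / P(Y=1).
PAF = (0.13216 − 0.118) / 0.13216 ≈ 0.1071

PAF ≈ 0.107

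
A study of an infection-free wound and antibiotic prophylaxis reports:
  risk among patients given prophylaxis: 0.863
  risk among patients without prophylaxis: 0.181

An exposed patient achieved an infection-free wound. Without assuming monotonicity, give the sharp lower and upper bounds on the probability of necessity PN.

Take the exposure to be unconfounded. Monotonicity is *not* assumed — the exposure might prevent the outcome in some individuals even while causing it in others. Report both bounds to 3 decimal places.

Let p₁ = 0.863, p₀ = 0.181.
Under exogeneity alone the bounds on PN are max{0,(p₁−p₀)/p₁} ≤ PN ≤ min{1,(1−p₀)/p₁}.
  lower = (p₁ − p₀)/p₁ = 0.682 / 0.863 ≈ 0.7903
  upper = min{1, (1 − p₀)/p₁} = 0.819 / 0.863 ≈ 0.9490

0.790 ≤ PN ≤ 0.949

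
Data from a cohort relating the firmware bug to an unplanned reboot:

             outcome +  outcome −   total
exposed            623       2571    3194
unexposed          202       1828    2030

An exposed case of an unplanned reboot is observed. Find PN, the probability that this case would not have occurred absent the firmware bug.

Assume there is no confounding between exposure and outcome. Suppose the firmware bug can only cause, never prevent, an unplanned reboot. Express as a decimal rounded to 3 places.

PN ≈ 0.490

p₁ = P(outcome | exposed) = 623/3194 = 0.19505
p₀ = P(outcome | unexposed) = 202/2030 = 0.099507
Under exogeneity and monotonicity, PN = (p₁ − p₀) / p₁.
PN = (0.19505 − 0.099507) / 0.19505 = 0.095546 / 0.19505 ≈ 0.4898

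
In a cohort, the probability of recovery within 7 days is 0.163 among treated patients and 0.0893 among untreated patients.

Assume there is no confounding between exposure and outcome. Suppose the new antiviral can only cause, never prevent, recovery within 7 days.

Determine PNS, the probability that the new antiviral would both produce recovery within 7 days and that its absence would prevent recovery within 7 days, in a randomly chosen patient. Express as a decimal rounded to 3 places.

PNS ≈ 0.074

Let p₁ = 0.163, p₀ = 0.0893.
Under exogeneity and monotonicity, PNS = p₁ − p₀.
PNS = 0.163 − 0.0893 = 0.0737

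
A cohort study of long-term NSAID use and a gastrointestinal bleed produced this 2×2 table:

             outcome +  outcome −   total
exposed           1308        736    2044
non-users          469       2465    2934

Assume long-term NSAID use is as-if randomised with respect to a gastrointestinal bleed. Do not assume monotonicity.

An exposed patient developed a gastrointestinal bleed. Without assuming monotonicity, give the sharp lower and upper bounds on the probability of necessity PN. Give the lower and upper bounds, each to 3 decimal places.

0.750 ≤ PN ≤ 1.000

p₁ = P(outcome | exposed) = 1308/2044 = 0.63992
p₀ = P(outcome | unexposed) = 469/2934 = 0.15985
Under exogeneity alone the bounds on PN are max{0,(p₁−p₀)/p₁} ≤ PN ≤ min{1,(1−p₀)/p₁}.
  lower = (p₁ − p₀)/p₁ = 0.48007 / 0.63992 ≈ 0.7502
  upper = min{1, (1 − p₀)/p₁} = 0.84015 / 0.63992 ≈ 1.3129 → capped at 1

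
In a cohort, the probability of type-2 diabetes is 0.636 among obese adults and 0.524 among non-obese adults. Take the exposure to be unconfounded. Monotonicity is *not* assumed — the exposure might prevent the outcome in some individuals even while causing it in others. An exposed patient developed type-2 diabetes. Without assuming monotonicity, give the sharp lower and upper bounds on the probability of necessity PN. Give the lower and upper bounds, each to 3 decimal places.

Let p₁ = 0.636, p₀ = 0.524.
Under exogeneity alone the bounds on PN are max{0,(p₁−p₀)/p₁} ≤ PN ≤ min{1,(1−p₀)/p₁}.
  lower = (p₁ − p₀)/p₁ = 0.112 / 0.636 ≈ 0.1761
  upper = min{1, (1 − p₀)/p₁} = 0.476 / 0.636 ≈ 0.7484

0.176 ≤ PN ≤ 0.748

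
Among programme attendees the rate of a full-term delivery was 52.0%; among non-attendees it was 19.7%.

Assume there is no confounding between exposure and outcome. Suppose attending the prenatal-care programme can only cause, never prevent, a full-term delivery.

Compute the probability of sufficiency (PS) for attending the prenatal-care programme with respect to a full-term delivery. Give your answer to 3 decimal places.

p₁ = 0.52, p₀ = 0.197.
Under exogeneity and monotonicity, PS = (p₁ − p₀) / (1 − p₀).
PS = (0.52 − 0.197) / (1 − 0.197) = 0.323 / 0.803 ≈ 0.4022

PS ≈ 0.402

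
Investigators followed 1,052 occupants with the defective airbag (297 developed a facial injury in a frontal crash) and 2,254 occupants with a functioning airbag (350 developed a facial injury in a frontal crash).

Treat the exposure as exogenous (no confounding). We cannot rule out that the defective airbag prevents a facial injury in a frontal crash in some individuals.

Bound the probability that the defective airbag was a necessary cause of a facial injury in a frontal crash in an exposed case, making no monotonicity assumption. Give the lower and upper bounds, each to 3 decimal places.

p₁ = P(outcome | exposed) = 297/1052 = 0.28232
p₀ = P(outcome | unexposed) = 350/2254 = 0.15528
Under exogeneity alone the bounds on PN are max{0,(p₁−p₀)/p₁} ≤ PN ≤ min{1,(1−p₀)/p₁}.
  lower = (p₁ − p₀)/p₁ = 0.12704 / 0.28232 ≈ 0.4500
  upper = min{1, (1 − p₀)/p₁} = 0.84472 / 0.28232 ≈ 2.9921 → capped at 1

0.450 ≤ PN ≤ 1.000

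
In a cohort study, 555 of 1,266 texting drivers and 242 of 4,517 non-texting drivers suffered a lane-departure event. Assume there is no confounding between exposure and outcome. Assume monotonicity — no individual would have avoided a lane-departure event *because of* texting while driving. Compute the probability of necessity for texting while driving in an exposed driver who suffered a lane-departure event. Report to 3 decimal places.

p₁ = P(outcome | exposed) = 555/1266 = 0.43839
p₀ = P(outcome | unexposed) = 242/4517 = 0.053575
Under exogeneity and monotonicity, PN = (p₁ − p₀) / p₁.
PN = (0.43839 − 0.053575) / 0.43839 = 0.38481 / 0.43839 ≈ 0.8778

PN ≈ 0.878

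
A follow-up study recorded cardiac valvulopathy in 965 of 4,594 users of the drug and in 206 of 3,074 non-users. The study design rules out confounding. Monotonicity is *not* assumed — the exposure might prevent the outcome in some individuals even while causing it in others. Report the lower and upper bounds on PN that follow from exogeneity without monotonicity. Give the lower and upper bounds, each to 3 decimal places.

p₁ = P(outcome | exposed) = 965/4594 = 0.21006
p₀ = P(outcome | unexposed) = 206/3074 = 0.067014
Under exogeneity alone the bounds on PN are max{0,(p₁−p₀)/p₁} ≤ PN ≤ min{1,(1−p₀)/p₁}.
  lower = (p₁ − p₀)/p₁ = 0.14304 / 0.21006 ≈ 0.6810
  upper = min{1, (1 − p₀)/p₁} = 0.93299 / 0.21006 ≈ 4.4416 → capped at 1

0.681 ≤ PN ≤ 1.000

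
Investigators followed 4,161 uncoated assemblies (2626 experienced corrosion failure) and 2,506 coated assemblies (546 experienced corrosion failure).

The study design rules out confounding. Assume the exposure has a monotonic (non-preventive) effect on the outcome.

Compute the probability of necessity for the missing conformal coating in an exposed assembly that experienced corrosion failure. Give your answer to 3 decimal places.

p₁ = P(outcome | exposed) = 2626/4161 = 0.6311
p₀ = P(outcome | unexposed) = 546/2506 = 0.21788
Under exogeneity and monotonicity, PN = (p₁ − p₀) / p₁.
PN = (0.6311 − 0.21788) / 0.6311 = 0.41322 / 0.6311 ≈ 0.6548

PN ≈ 0.655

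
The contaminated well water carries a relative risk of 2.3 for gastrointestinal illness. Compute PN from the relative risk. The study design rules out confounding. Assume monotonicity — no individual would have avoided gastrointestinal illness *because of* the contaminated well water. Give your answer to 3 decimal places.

Under exogeneity and monotonicity, PN = (RR − 1) / RR = 1 − 1/RR.
PN = (2.3 − 1) / 2.3 = 1.3 / 2.3 ≈ 0.5652

PN ≈ 0.565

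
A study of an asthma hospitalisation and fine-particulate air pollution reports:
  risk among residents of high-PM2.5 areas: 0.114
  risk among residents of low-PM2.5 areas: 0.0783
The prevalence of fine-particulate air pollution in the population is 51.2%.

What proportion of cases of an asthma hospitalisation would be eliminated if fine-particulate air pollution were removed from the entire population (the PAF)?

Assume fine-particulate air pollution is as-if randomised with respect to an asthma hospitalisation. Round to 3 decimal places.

PAF ≈ 0.189

Let p₁ = 0.114, p₀ = 0.0783.
Overall risk P(Y=1) = π·p₁ + (1−π)·p₀ = 0.512×0.114 + 0.488×0.0783 = 0.096578.
Under exogeneity, PAF = [P(Y=1) − p₀] / P(Y=1).
PAF = (0.096578 − 0.0783) / 0.096578 ≈ 0.1893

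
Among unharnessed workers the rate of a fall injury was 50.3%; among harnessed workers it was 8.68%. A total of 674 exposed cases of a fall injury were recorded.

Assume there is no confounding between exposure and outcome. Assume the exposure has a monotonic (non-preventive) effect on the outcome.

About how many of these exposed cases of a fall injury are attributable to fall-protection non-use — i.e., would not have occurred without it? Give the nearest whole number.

p₁ = 0.503, p₀ = 0.0868.
PN = (p₁ − p₀)/p₁ = (0.503 − 0.0868) / 0.503 ≈ 0.82744.
Attributable cases ≈ PN × (exposed cases) = 0.82744 × 674 ≈ 557.69.

about 558 cases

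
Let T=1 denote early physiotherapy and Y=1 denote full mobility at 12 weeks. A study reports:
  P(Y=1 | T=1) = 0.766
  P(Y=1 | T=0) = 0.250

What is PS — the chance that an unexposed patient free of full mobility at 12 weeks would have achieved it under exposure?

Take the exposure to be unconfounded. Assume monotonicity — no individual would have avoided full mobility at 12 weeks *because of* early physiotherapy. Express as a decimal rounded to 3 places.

Let p₁ = 0.766, p₀ = 0.25.
Under exogeneity and monotonicity, PS = (p₁ − p₀) / (1 − p₀).
PS = (0.766 − 0.25) / (1 − 0.25) = 0.516 / 0.75 ≈ 0.6880

PS ≈ 0.688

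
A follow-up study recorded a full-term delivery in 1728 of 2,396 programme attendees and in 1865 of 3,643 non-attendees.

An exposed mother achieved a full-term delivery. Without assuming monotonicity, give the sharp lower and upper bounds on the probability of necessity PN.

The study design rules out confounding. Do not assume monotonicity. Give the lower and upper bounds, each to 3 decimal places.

0.290 ≤ PN ≤ 0.677

p₁ = P(outcome | exposed) = 1728/2396 = 0.7212
p₀ = P(outcome | unexposed) = 1865/3643 = 0.51194
Under exogeneity alone the bounds on PN are max{0,(p₁−p₀)/p₁} ≤ PN ≤ min{1,(1−p₀)/p₁}.
  lower = (p₁ − p₀)/p₁ = 0.20926 / 0.7212 ≈ 0.2902
  upper = min{1, (1 − p₀)/p₁} = 0.48806 / 0.7212 ≈ 0.6767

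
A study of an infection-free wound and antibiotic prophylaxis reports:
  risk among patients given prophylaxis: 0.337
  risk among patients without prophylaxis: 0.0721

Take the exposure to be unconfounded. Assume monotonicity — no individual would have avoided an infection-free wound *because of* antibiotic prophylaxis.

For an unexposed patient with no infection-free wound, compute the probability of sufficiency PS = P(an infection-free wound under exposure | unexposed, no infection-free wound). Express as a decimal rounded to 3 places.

Let p₁ = 0.337, p₀ = 0.0721.
Under exogeneity and monotonicity, PS = (p₁ − p₀) / (1 − p₀).
PS = (0.337 − 0.0721) / (1 − 0.0721) = 0.2649 / 0.9279 ≈ 0.2855

PS ≈ 0.285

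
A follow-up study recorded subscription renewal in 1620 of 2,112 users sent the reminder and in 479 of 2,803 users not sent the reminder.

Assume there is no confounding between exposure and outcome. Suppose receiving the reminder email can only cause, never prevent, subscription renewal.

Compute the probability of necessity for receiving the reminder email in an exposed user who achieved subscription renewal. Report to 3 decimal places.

p₁ = P(outcome | exposed) = 1620/2112 = 0.76705
p₀ = P(outcome | unexposed) = 479/2803 = 0.17089
Under exogeneity and monotonicity, PN = (p₁ − p₀) / p₁.
PN = (0.76705 − 0.17089) / 0.76705 = 0.59616 / 0.76705 ≈ 0.7772

PN ≈ 0.777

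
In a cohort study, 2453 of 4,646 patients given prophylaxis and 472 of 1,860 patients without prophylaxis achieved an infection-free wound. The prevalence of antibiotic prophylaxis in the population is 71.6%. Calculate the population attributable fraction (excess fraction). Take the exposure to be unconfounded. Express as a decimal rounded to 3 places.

PAF ≈ 0.436

p₁ = P(outcome | exposed) = 2453/4646 = 0.52798
p₀ = P(outcome | unexposed) = 472/1860 = 0.25376
Overall risk P(Y=1) = π·p₁ + (1−π)·p₀ = 0.716×0.52798 + 0.284×0.25376 = 0.4501.
Under exogeneity, PAF = [P(Y=1) − p₀] / P(Y=1).
PAF = (0.4501 − 0.25376) / 0.4501 ≈ 0.4362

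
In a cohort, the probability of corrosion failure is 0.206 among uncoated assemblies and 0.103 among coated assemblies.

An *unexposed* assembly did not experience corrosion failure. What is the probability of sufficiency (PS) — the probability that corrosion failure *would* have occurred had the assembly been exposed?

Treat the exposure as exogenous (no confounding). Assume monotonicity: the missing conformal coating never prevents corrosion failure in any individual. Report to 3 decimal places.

Let p₁ = 0.206, p₀ = 0.103.
Under exogeneity and monotonicity, PS = (p₁ − p₀) / (1 − p₀).
PS = (0.206 − 0.103) / (1 − 0.103) = 0.103 / 0.897 ≈ 0.1148

PS ≈ 0.115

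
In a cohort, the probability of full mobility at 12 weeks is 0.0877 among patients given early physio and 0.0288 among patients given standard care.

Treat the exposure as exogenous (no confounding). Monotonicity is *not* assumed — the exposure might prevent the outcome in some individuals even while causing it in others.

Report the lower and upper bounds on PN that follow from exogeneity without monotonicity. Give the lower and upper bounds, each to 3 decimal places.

Let p₁ = 0.0877, p₀ = 0.0288.
Under exogeneity alone the bounds on PN are max{0,(p₁−p₀)/p₁} ≤ PN ≤ min{1,(1−p₀)/p₁}.
  lower = (p₁ − p₀)/p₁ = 0.0589 / 0.0877 ≈ 0.6716
  upper = min{1, (1 − p₀)/p₁} = 0.9712 / 0.0877 ≈ 11.0741 → capped at 1

0.672 ≤ PN ≤ 1.000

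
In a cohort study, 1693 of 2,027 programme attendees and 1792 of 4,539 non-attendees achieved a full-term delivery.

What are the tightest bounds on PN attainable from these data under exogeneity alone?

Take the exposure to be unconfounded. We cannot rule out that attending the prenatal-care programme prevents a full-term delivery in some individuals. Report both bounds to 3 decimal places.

0.527 ≤ PN ≤ 0.725

p₁ = P(outcome | exposed) = 1693/2027 = 0.83522
p₀ = P(outcome | unexposed) = 1792/4539 = 0.3948
Under exogeneity alone the bounds on PN are max{0,(p₁−p₀)/p₁} ≤ PN ≤ min{1,(1−p₀)/p₁}.
  lower = (p₁ − p₀)/p₁ = 0.44042 / 0.83522 ≈ 0.5273
  upper = min{1, (1 − p₀)/p₁} = 0.6052 / 0.83522 ≈ 0.7246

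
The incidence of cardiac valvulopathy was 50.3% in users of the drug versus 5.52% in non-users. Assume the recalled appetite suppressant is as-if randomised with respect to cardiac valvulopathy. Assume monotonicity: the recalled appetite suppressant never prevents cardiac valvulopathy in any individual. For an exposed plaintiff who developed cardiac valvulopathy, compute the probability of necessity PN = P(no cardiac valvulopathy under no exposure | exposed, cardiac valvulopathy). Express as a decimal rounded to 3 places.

PN ≈ 0.890

p₁ = 0.503, p₀ = 0.0552.
Under exogeneity and monotonicity, PN = (p₁ − p₀) / p₁.
PN = (0.503 − 0.0552) / 0.503 = 0.4478 / 0.503 ≈ 0.8903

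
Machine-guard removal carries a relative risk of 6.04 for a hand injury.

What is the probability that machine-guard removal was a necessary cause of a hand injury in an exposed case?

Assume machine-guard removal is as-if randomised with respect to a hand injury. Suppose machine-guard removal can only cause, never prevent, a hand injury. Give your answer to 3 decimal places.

Under exogeneity and monotonicity, PN = (RR − 1) / RR = 1 − 1/RR.
PN = (6.04 − 1) / 6.04 = 5.04 / 6.04 ≈ 0.8344

PN ≈ 0.834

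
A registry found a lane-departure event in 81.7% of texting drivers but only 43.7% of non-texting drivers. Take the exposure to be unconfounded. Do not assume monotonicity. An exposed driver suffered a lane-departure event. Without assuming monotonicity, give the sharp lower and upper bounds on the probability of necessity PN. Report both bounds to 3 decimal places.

0.465 ≤ PN ≤ 0.689

p₁ = 0.817, p₀ = 0.437.
Under exogeneity alone the bounds on PN are max{0,(p₁−p₀)/p₁} ≤ PN ≤ min{1,(1−p₀)/p₁}.
  lower = (p₁ − p₀)/p₁ = 0.38 / 0.817 ≈ 0.4651
  upper = min{1, (1 − p₀)/p₁} = 0.563 / 0.817 ≈ 0.6891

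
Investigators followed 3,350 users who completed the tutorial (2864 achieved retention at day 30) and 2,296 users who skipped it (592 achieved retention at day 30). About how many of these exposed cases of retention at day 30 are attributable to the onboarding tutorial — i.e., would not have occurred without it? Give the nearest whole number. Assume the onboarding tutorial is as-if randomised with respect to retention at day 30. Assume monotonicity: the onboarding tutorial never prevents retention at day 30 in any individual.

about 2000 cases

p₁ = P(outcome | exposed) = 2864/3350 = 0.85493
p₀ = P(outcome | unexposed) = 592/2296 = 0.25784
PN = (p₁ − p₀)/p₁ = (0.85493 − 0.25784) / 0.85493 ≈ 0.69841.
Attributable cases ≈ PN × (exposed cases) = 0.69841 × 2864 ≈ 2000.24.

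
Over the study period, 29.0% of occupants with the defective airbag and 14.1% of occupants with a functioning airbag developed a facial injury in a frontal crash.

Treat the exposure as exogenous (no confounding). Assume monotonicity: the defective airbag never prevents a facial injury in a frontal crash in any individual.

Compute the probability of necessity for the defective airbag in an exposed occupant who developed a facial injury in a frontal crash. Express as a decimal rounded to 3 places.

p₁ = 0.29, p₀ = 0.141.
Under exogeneity and monotonicity, PN = (p₁ − p₀) / p₁.
PN = (0.29 − 0.141) / 0.29 = 0.149 / 0.29 ≈ 0.5138

PN ≈ 0.514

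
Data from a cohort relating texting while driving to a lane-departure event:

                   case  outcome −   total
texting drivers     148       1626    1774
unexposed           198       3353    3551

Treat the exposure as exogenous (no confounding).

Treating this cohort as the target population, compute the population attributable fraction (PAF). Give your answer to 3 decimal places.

PAF ≈ 0.142

p₁ = P(outcome | exposed) = 148/1774 = 0.083427
p₀ = P(outcome | unexposed) = 198/3551 = 0.055759
Exposure prevalence π = 1774/5325 = 0.33315; overall risk P(Y=1) = 0.064977.
Under exogeneity, PAF = [P(Y=1) − p₀]/P(Y=1).
PAF = (0.064977 − 0.055759) / 0.064977 ≈ 0.1419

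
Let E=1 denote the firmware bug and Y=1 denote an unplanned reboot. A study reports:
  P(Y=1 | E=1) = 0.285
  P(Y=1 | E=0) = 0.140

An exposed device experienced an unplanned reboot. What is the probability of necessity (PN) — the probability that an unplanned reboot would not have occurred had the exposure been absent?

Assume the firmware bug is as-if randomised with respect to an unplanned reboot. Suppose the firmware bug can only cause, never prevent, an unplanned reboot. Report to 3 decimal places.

Let p₁ = 0.285, p₀ = 0.14.
Under exogeneity and monotonicity, PN = (p₁ − p₀) / p₁.
PN = (0.285 − 0.14) / 0.285 = 0.145 / 0.285 ≈ 0.5088

PN ≈ 0.509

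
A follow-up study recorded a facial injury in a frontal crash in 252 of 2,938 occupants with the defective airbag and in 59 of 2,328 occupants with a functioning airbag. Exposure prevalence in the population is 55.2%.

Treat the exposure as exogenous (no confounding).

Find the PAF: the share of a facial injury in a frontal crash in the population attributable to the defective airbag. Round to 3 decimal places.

p₁ = P(outcome | exposed) = 252/2938 = 0.085773
p₀ = P(outcome | unexposed) = 59/2328 = 0.025344
Overall risk P(Y=1) = π·p₁ + (1−π)·p₀ = 0.552×0.085773 + 0.448×0.025344 = 0.0587.
Under exogeneity, PAF = [P(Y=1) − p₀] / P(Y=1).
PAF = (0.0587 − 0.025344) / 0.0587 ≈ 0.5683

PAF ≈ 0.568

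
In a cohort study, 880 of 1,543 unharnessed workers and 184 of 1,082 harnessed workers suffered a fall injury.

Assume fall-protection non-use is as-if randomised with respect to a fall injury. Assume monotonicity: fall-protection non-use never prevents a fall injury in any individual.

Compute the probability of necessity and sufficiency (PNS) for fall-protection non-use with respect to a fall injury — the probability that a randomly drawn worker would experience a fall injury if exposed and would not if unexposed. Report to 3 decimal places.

p₁ = P(outcome | exposed) = 880/1543 = 0.57032
p₀ = P(outcome | unexposed) = 184/1082 = 0.17006
Under exogeneity and monotonicity, PNS = p₁ − p₀.
PNS = 0.57032 − 0.17006 = 0.40026

PNS ≈ 0.400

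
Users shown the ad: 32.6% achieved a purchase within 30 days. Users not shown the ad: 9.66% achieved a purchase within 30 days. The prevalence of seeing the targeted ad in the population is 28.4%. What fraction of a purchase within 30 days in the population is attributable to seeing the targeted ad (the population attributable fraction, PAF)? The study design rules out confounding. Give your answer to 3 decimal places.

p₁ = 0.326, p₀ = 0.0966.
Overall risk P(Y=1) = π·p₁ + (1−π)·p₀ = 0.284×0.326 + 0.716×0.0966 = 0.16175.
Under exogeneity, PAF = [P(Y=1) − p₀] / P(Y=1).
PAF = (0.16175 − 0.0966) / 0.16175 ≈ 0.4028

PAF ≈ 0.403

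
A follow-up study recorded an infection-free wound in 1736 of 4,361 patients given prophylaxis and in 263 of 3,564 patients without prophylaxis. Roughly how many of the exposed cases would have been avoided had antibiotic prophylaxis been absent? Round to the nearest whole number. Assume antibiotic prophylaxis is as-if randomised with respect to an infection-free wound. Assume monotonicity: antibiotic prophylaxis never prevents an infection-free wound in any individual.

about 1414 cases

p₁ = P(outcome | exposed) = 1736/4361 = 0.39807
p₀ = P(outcome | unexposed) = 263/3564 = 0.073793
PN = (p₁ − p₀)/p₁ = (0.39807 − 0.073793) / 0.39807 ≈ 0.81462.
Attributable cases ≈ PN × (exposed cases) = 0.81462 × 1736 ≈ 1414.19.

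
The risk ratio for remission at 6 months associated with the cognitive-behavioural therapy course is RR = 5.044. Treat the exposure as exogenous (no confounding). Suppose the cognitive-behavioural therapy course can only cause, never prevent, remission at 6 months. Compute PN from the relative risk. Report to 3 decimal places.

Under exogeneity and monotonicity, PN = (RR − 1) / RR = 1 − 1/RR.
PN = (5.044 − 1) / 5.044 = 4.044 / 5.044 ≈ 0.8017

PN ≈ 0.802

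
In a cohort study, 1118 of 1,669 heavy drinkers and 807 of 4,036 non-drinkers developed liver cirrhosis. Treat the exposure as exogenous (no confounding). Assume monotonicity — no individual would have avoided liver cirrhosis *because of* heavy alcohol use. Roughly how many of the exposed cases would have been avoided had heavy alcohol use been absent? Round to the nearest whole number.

p₁ = P(outcome | exposed) = 1118/1669 = 0.66986
p₀ = P(outcome | unexposed) = 807/4036 = 0.19995
PN = (p₁ − p₀)/p₁ = (0.66986 − 0.19995) / 0.66986 ≈ 0.70151.
Attributable cases ≈ PN × (exposed cases) = 0.70151 × 1118 ≈ 784.28.

about 784 cases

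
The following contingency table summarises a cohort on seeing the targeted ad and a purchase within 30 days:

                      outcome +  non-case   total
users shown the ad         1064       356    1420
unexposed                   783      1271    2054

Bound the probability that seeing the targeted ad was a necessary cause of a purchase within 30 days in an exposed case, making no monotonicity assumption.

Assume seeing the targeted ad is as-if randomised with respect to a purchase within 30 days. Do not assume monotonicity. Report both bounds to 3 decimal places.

p₁ = P(outcome | exposed) = 1064/1420 = 0.7493
p₀ = P(outcome | unexposed) = 783/2054 = 0.38121
Under exogeneity alone the bounds on PN are max{0,(p₁−p₀)/p₁} ≤ PN ≤ min{1,(1−p₀)/p₁}.
  lower = (p₁ − p₀)/p₁ = 0.36809 / 0.7493 ≈ 0.4912
  upper = min{1, (1 − p₀)/p₁} = 0.61879 / 0.7493 ≈ 0.8258

0.491 ≤ PN ≤ 0.826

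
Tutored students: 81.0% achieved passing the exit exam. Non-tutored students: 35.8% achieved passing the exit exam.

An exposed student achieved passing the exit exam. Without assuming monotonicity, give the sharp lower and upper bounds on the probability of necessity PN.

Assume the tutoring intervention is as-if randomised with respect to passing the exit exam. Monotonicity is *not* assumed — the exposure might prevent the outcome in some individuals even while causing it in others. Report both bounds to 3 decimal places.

0.558 ≤ PN ≤ 0.793

p₁ = 0.81, p₀ = 0.358.
Under exogeneity alone the bounds on PN are max{0,(p₁−p₀)/p₁} ≤ PN ≤ min{1,(1−p₀)/p₁}.
  lower = (p₁ − p₀)/p₁ = 0.452 / 0.81 ≈ 0.5580
  upper = min{1, (1 − p₀)/p₁} = 0.642 / 0.81 ≈ 0.7926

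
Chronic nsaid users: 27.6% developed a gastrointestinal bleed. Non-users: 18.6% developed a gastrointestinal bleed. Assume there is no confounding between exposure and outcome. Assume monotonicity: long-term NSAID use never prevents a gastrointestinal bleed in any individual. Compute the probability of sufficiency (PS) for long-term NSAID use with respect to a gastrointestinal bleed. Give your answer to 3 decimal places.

p₁ = 0.276, p₀ = 0.186.
Under exogeneity and monotonicity, PS = (p₁ − p₀) / (1 − p₀).
PS = (0.276 − 0.186) / (1 − 0.186) = 0.09 / 0.814 ≈ 0.1106

PS ≈ 0.111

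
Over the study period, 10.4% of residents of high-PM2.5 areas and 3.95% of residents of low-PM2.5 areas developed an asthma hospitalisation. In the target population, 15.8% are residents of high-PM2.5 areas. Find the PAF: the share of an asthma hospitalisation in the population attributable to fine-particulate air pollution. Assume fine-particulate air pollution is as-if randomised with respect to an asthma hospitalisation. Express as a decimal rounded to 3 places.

p₁ = 0.104, p₀ = 0.0395.
Overall risk P(Y=1) = π·p₁ + (1−π)·p₀ = 0.158×0.104 + 0.842×0.0395 = 0.049691.
Under exogeneity, PAF = [P(Y=1) − p₀] / P(Y=1).
PAF = (0.049691 − 0.0395) / 0.049691 ≈ 0.2051

PAF ≈ 0.205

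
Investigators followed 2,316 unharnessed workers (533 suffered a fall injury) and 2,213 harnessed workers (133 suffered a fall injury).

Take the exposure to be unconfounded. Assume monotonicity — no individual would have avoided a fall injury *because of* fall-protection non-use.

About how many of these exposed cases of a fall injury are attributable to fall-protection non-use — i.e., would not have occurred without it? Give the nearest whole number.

about 394 cases

p₁ = P(outcome | exposed) = 533/2316 = 0.23014
p₀ = P(outcome | unexposed) = 133/2213 = 0.060099
PN = (p₁ − p₀)/p₁ = (0.23014 − 0.060099) / 0.23014 ≈ 0.73886.
Attributable cases ≈ PN × (exposed cases) = 0.73886 × 533 ≈ 393.81.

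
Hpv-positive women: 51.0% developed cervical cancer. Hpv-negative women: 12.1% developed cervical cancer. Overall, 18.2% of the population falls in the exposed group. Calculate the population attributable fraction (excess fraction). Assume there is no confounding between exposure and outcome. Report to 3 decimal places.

PAF ≈ 0.369

p₁ = 0.51, p₀ = 0.121.
Overall risk P(Y=1) = π·p₁ + (1−π)·p₀ = 0.182×0.51 + 0.818×0.121 = 0.1918.
Under exogeneity, PAF = [P(Y=1) − p₀] / P(Y=1).
PAF = (0.1918 − 0.121) / 0.1918 ≈ 0.3691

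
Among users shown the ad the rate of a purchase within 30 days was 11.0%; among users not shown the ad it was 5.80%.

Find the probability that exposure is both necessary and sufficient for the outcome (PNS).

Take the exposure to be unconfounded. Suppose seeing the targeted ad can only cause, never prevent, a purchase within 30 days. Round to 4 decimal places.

PNS ≈ 0.0520

p₁ = 0.11, p₀ = 0.058.
Under exogeneity and monotonicity, PNS = p₁ − p₀.
PNS = 0.11 − 0.058 = 0.052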